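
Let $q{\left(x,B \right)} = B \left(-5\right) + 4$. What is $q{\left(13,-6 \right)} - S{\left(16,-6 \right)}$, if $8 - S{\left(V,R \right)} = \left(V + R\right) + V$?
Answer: $52$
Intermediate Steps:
$S{\left(V,R \right)} = 8 - R - 2 V$ ($S{\left(V,R \right)} = 8 - \left(\left(V + R\right) + V\right) = 8 - \left(\left(R + V\right) + V\right) = 8 - \left(R + 2 V\right) = 8 - R - 2 V$)
$q{\left(x,B \right)} = 4 - 5 B$ ($q{\left(x,B \right)} = - 5 B + 4 = 4 - 5 B$)
$q{\left(13,-6 \right)} - S{\left(16,-6 \right)} = \left(4 - -30\right) - \left(8 - -6 - 32\right) = \left(4 + 30\right) - \left(8 + 6 - 32\right) = 34 - -18 = 34 + 18 = 52$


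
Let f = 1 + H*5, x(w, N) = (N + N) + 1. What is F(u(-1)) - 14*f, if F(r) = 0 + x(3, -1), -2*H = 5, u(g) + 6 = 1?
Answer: 160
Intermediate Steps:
u(g) = -5 (u(g) = -6 + 1 = -5)
H = -5/2 (H = -1/2*5 = -5/2 ≈ -2.5000)
x(w, N) = 1 + 2*N (x(w, N) = 2*N + 1 = 1 + 2*N)
f = -23/2 (f = 1 - 5/2*5 = 1 - 25/2 = -23/2 ≈ -11.500)
F(r) = -1 (F(r) = 0 + (1 + 2*(-1)) = 0 + (1 - 2) = 0 - 1 = -1)
F(u(-1)) - 14*f = -1 - 14*(-23/2) = -1 + 161 = 160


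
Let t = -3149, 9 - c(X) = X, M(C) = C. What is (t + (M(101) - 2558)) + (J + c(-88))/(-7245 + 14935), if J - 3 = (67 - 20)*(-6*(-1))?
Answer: -21554879/3845 ≈ -5606.0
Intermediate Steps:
c(X) = 9 - X
J = 285 (J = 3 + (67 - 20)*(-6*(-1)) = 3 + 47*6 = 3 + 282 = 285)
(t + (M(101) - 2558)) + (J + c(-88))/(-7245 + 14935) = (-3149 + (101 - 2558)) + (285 + (9 - 1*(-88)))/(-7245 + 14935) = (-3149 - 2457) + (285 + (9 + 88))/7690 = -5606 + (285 + 97)*(1/7690) = -5606 + 382*(1/7690) = -5606 + 191/3845 = -21554879/3845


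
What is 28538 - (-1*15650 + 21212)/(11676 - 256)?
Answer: 162949199/5710 ≈ 28538.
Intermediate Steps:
28538 - (-1*15650 + 21212)/(11676 - 256) = 28538 - (-15650 + 21212)/11420 = 28538 - 5562/11420 = 28538 - 1*2781/5710 = 28538 - 2781/5710 = 162949199/5710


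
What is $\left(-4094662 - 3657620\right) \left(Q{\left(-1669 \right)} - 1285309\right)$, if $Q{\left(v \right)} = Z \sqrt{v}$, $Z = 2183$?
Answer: $9964077825138 - 16923231606 i \sqrt{1669} \approx 9.9641 \cdot 10^{12} - 6.9137 \cdot 10^{11} i$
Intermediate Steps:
$Q{\left(v \right)} = 2183 \sqrt{v}$
$\left(-4094662 - 3657620\right) \left(Q{\left(-1669 \right)} - 1285309\right) = \left(-4094662 - 3657620\right) \left(2183 \sqrt{-1669} - 1285309\right) = - 7752282 \left(2183 i \sqrt{1669} - 1285309\right) = - 7752282 \left(-1285309 + 2183 i \sqrt{1669}\right) = 9964077825138 - 16923231606 i \sqrt{1669}$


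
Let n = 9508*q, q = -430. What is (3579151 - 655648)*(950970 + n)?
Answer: -9172402957410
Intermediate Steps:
n = -4088440 (n = 9508*(-430) = -4088440)
(3579151 - 655648)*(950970 + n) = (3579151 - 655648)*(950970 - 4088440) = 2923503*(-3137470) = -9172402957410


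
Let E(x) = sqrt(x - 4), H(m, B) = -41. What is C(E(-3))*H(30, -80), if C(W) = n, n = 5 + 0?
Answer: -205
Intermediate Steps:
n = 5
E(x) = sqrt(-4 + x)
C(W) = 5
C(E(-3))*H(30, -80) = 5*(-41) = -205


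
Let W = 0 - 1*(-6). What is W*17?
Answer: 102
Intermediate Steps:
W = 6 (W = 0 + 6 = 6)
W*17 = 6*17 = 102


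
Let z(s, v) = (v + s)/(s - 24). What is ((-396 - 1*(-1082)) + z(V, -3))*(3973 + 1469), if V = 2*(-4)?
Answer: 59761323/16 ≈ 3.7351e+6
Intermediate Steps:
V = -8
z(s, v) = (s + v)/(-24 + s)
((-396 - 1*(-1082)) + z(V, -3))*(3973 + 1469) = ((-396 - 1*(-1082)) + (-8 - 3)/(-24 - 8))*(3973 + 1469) = ((-396 + 1082) - 11/(-32))*5442 = (686 - 1/32*(-11))*5442 = (686 + 11/32)*5442 = (21963/32)*5442 = 59761323/16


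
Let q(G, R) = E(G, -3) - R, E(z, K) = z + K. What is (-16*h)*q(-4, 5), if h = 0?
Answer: 0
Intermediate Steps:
E(z, K) = K + z
q(G, R) = -3 + G - R (q(G, R) = (-3 + G) - R = -3 + G - R)
(-16*h)*q(-4, 5) = (-16*0)*(-3 - 4 - 1*5) = 0*(-3 - 4 - 5) = 0*(-12) = 0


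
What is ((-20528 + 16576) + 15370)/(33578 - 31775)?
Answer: 3806/601 ≈ 6.3328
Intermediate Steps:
((-20528 + 16576) + 15370)/(33578 - 31775) = (-3952 + 15370)/1803 = 11418*(1/1803) = 3806/601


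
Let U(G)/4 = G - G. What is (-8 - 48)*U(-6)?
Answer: 0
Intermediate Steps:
U(G) = 0 (U(G) = 4*(G - G) = 4*0 = 0)
(-8 - 48)*U(-6) = (-8 - 48)*0 = -56*0 = 0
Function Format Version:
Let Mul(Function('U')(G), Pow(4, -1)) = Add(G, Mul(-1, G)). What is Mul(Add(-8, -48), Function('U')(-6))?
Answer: 0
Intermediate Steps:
Function('U')(G) = 0 (Function('U')(G) = Mul(4, Add(G, Mul(-1, G))) = Mul(4, 0) = 0)
Mul(Add(-8, -48), Function('U')(-6)) = Mul(Add(-8, -48), 0) = Mul(-56, 0) = 0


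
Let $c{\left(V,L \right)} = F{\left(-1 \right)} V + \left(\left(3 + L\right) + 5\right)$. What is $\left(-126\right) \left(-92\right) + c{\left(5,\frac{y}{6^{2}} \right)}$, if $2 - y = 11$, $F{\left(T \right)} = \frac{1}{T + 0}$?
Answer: $\frac{46379}{4} \approx 11595.0$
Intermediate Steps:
$F{\left(T \right)} = \frac{1}{T}$
$y = -9$ ($y = 2 - 11 = -9$)
$c{\left(V,L \right)} = 8 + L - V$ ($c{\left(V,L \right)} = \frac{V}{-1} + \left(\left(3 + L\right) + 5\right) = - V + \left(8 + L\right) = 8 + L - V$)
$\left(-126\right) \left(-92\right) + c{\left(5,\frac{y}{6^{2}} \right)} = \left(-126\right) \left(-92\right) - \left(-3 + \frac{1}{4}\right) = 11592 - \left(-3 + \frac{1}{4}\right) = 11592 - - \frac{11}{4} = 11592 + \frac{11}{4} = \frac{46379}{4}$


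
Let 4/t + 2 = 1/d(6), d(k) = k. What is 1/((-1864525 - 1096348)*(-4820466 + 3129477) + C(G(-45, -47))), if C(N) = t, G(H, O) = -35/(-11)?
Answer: 11/55074840407343 ≈ 1.9973e-13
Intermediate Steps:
G(H, O) = 35/11 (G(H, O) = -35*(-1/11) = 35/11)
t = -24/11 (t = 4/(-2 + 1/6) = 4/(-2 + ⅙) = 4/(-11/6) = 4*(-6/11) = -24/11 ≈ -2.1818)
C(N) = -24/11
1/((-1864525 - 1096348)*(-4820466 + 3129477) + C(G(-45, -47))) = 1/((-1864525 - 1096348)*(-4820466 + 3129477) - 24/11) = 1/(-2960873*(-1690989) - 24/11) = 1/(5006803673397 - 24/11) = 1/(55074840407343/11) = 11/55074840407343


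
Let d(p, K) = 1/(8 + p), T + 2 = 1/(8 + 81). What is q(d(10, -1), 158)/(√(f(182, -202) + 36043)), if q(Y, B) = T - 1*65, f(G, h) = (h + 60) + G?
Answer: -5962*√36083/3211387 ≈ -0.35266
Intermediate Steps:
f(G, h) = 60 + G + h (f(G, h) = (60 + h) + G = 60 + G + h)
T = -177/89 (T = -2 + 1/(8 + 81) = -2 + 1/89 = -177/89 ≈ -1.9888)
q(Y, B) = -5962/89 (q(Y, B) = -177/89 - 1*65 = -177/89 - 65 = -5962/89)
q(d(10, -1), 158)/(√(f(182, -202) + 36043)) = -5962/(89*√((60 + 182 - 202) + 36043)) = -5962/(89*√(40 + 36043)) = -5962*√36083/36083/89 = -5962*√36083/3211387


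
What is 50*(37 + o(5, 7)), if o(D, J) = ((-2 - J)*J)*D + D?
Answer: -13650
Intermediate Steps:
o(D, J) = D + D*J*(-2 - J) (o(D, J) = (J*(-2 - J))*D + D = D*J*(-2 - J) + D = D + D*J*(-2 - J))
50*(37 + o(5, 7)) = 50*(37 + 5*(1 - 1*7² - 2*7)) = 50*(37 + 5*(1 - 1*49 - 14)) = 50*(37 + 5*(1 - 49 - 14)) = 50*(37 + 5*(-62)) = 50*(37 - 310) = 50*(-273) = -13650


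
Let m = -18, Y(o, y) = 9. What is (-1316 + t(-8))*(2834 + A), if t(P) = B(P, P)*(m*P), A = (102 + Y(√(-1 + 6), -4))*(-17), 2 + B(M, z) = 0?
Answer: -1518988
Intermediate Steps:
B(M, z) = -2 (B(M, z) = -2 + 0 = -2)
A = -1887 (A = (102 + 9)*(-17) = 111*(-17) = -1887)
t(P) = 36*P (t(P) = -(-36)*P = 36*P)
(-1316 + t(-8))*(2834 + A) = (-1316 + 36*(-8))*(2834 - 1887) = (-1316 - 288)*947 = -1604*947 = -1518988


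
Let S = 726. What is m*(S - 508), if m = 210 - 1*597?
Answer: -84366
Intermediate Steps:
m = -387 (m = 210 - 597 = -387)
m*(S - 508) = -387*(726 - 508) = -387*218 = -84366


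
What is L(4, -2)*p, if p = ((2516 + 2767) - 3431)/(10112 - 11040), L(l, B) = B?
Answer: 463/116 ≈ 3.9914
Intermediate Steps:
p = -463/232 (p = (5283 - 3431)/(-928) = 1852*(-1/928) = -463/232 ≈ -1.9957)
L(4, -2)*p = -2*(-463/232) = 463/116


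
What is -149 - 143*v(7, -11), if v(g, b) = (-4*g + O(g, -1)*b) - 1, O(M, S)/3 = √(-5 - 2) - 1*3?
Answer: -10159 + 4719*I*√7 ≈ -10159.0 + 12485.0*I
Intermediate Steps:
O(M, S) = -9 + 3*I*√7 (O(M, S) = 3*(√(-5 - 2) - 1*3) = 3*(√(-7) - 3) = 3*(I*√7 - 3) = 3*(-3 + I*√7) = -9 + 3*I*√7)
v(g, b) = -1 - 4*g + b*(-9 + 3*I*√7) (v(g, b) = (-4*g + (-9 + 3*I*√7)*b) - 1 = (-4*g + b*(-9 + 3*I*√7)) - 1 = -1 - 4*g + b*(-9 + 3*I*√7))
-149 - 143*v(7, -11) = -149 - 143*(-1 - 4*7 - 3*(-11)*(3 - I*√7)) = -149 - 143*(-1 - 28 + (99 - 33*I*√7)) = -149 - 143*(70 - 33*I*√7) = -149 + (-10010 + 4719*I*√7) = -10159 + 4719*I*√7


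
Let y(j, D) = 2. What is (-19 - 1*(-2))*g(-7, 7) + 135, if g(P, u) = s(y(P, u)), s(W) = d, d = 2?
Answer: 101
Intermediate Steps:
s(W) = 2
g(P, u) = 2
(-19 - 1*(-2))*g(-7, 7) + 135 = (-19 - 1*(-2))*2 + 135 = (-19 + 2)*2 + 135 = -17*2 + 135 = -34 + 135 = 101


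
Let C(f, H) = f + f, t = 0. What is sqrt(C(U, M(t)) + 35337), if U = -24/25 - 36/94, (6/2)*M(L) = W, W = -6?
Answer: 3*sqrt(216815277)/235 ≈ 187.97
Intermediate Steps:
M(L) = -2 (M(L) = (1/3)*(-6) = -2)
U = -1578/1175 (U = -24*1/25 - 36*1/94 = -24/25 - 18/47 = -1578/1175 ≈ -1.3430)
C(f, H) = 2*f
sqrt(C(U, M(t)) + 35337) = sqrt(2*(-1578/1175) + 35337) = sqrt(-3156/1175 + 35337) = sqrt(41517819/1175) = 3*sqrt(216815277)/235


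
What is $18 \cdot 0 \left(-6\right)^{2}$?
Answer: $0$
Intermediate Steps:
$18 \cdot 0 \left(-6\right)^{2} = 0 \cdot 36 = 0$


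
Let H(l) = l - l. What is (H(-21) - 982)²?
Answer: 964324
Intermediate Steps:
H(l) = 0
(H(-21) - 982)² = (0 - 982)² = (-982)² = 964324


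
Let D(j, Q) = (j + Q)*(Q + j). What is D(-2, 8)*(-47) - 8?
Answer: -1700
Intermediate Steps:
D(j, Q) = (Q + j)² (D(j, Q) = (Q + j)*(Q + j) = (Q + j)²)
D(-2, 8)*(-47) - 8 = (8 - 2)²*(-47) - 8 = 6²*(-47) - 8 = 36*(-47) - 8 = -1692 - 8 = -1700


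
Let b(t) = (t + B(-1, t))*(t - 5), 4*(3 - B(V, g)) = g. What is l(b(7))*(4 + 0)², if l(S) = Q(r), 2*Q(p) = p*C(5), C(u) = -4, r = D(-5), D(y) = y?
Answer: 160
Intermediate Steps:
B(V, g) = 3 - g/4
r = -5
b(t) = (-5 + t)*(3 + 3*t/4) (b(t) = (t + (3 - t/4))*(t - 5) = (3 + 3*t/4)*(-5 + t) = (-5 + t)*(3 + 3*t/4))
Q(p) = -2*p (Q(p) = (p*(-4))/2 = (-4*p)/2 = -2*p)
l(S) = 10 (l(S) = -2*(-5) = 10)
l(b(7))*(4 + 0)² = 10*(4 + 0)² = 10*4² = 10*16 = 160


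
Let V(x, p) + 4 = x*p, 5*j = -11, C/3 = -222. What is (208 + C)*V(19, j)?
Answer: 104882/5 ≈ 20976.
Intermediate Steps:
C = -666 (C = 3*(-222) = -666)
j = -11/5 (j = (⅕)*(-11) = -11/5 ≈ -2.2000)
V(x, p) = -4 + p*x (V(x, p) = -4 + x*p = -4 + p*x)
(208 + C)*V(19, j) = (208 - 666)*(-4 - 11/5*19) = -458*(-4 - 209/5) = -458*(-229/5) = 104882/5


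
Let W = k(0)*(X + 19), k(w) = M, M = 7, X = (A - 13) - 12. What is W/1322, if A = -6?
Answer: -42/661 ≈ -0.063540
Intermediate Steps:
X = -31 (X = (-6 - 13) - 12 = -19 - 12 = -31)
k(w) = 7
W = -84 (W = 7*(-31 + 19) = 7*(-12) = -84)
W/1322 = -84/1322 = -84*1/1322 = -42/661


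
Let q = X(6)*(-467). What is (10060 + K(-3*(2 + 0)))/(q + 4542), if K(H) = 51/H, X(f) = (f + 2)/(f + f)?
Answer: 60309/25384 ≈ 2.3759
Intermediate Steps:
X(f) = (2 + f)/(2*f) (X(f) = (2 + f)/((2*f)) = (2 + f)*(1/(2*f)) = (2 + f)/(2*f))
q = -934/3 (q = ((½)*(2 + 6)/6)*(-467) = ((½)*(⅙)*8)*(-467) = (⅔)*(-467) = -934/3 ≈ -311.33)
(10060 + K(-3*(2 + 0)))/(q + 4542) = (10060 + 51/((-3*(2 + 0))))/(-934/3 + 4542) = (10060 + 51/((-3*2)))/(12692/3) = (10060 + 51/(-6))*(3/12692) = (10060 + 51*(-⅙))*(3/12692) = (10060 - 17/2)*(3/12692) = (20103/2)*(3/12692) = 60309/25384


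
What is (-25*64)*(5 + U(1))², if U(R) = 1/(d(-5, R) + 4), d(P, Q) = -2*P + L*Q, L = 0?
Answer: -2016400/49 ≈ -41151.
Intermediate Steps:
d(P, Q) = -2*P (d(P, Q) = -2*P + 0*Q = -2*P + 0 = -2*P)
U(R) = 1/14 (U(R) = 1/(-2*(-5) + 4) = 1/(10 + 4) = 1/14)
(-25*64)*(5 + U(1))² = (-25*64)*(5 + 1/14)² = -1600*(71/14)² = -1600*5041/196 = -2016400/49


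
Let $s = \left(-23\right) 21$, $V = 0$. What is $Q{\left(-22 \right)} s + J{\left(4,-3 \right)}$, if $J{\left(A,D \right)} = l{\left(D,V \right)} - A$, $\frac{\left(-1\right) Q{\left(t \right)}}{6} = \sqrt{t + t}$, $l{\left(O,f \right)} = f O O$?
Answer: $-4 + 5796 i \sqrt{11} \approx -4.0 + 19223.0 i$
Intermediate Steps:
$l{\left(O,f \right)} = f O^{2}$ ($l{\left(O,f \right)} = O f O = f O^{2}$)
$s = -483$
$Q{\left(t \right)} = - 6 \sqrt{2} \sqrt{t}$ ($Q{\left(t \right)} = - 6 \sqrt{t + t} = - 6 \sqrt{2 t} = - 6 \sqrt{2} \sqrt{t}$)
$J{\left(A,D \right)} = - A$ ($J{\left(A,D \right)} = 0 D^{2} - A = 0 - A = - A$)
$Q{\left(-22 \right)} s + J{\left(4,-3 \right)} = - 6 \sqrt{2} \sqrt{-22} \left(-483\right) - 4 = - 6 \sqrt{2} i \sqrt{22} \left(-483\right) - 4 = - 12 i \sqrt{11} \left(-483\right) - 4 = 5796 i \sqrt{11} - 4 = -4 + 5796 i \sqrt{11}$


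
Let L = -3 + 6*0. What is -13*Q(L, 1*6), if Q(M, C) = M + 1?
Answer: 26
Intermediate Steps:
L = -3 (L = -3 + 0 = -3)
Q(M, C) = 1 + M
-13*Q(L, 1*6) = -13*(1 - 3) = -13*(-2) = 26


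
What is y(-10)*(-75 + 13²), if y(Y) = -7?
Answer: -658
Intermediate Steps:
y(-10)*(-75 + 13²) = -7*(-75 + 13²) = -7*(-75 + 169) = -7*94 = -658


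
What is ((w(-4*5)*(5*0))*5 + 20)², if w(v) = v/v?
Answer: 400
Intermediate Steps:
w(v) = 1
((w(-4*5)*(5*0))*5 + 20)² = ((1*(5*0))*5 + 20)² = ((1*0)*5 + 20)² = (0*5 + 20)² = (0 + 20)² = 20² = 400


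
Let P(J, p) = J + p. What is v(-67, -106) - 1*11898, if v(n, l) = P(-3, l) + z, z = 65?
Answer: -11942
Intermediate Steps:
v(n, l) = 62 + l (v(n, l) = (-3 + l) + 65 = 62 + l)
v(-67, -106) - 1*11898 = (62 - 106) - 1*11898 = -44 - 11898 = -11942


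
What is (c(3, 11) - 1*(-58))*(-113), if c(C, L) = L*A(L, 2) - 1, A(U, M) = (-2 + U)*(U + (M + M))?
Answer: -174246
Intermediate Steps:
A(U, M) = (-2 + U)*(U + 2*M)
c(C, L) = -1 + L*(-8 + L**2 + 2*L) (c(C, L) = L*(L**2 - 4*2 - 2*L + 2*2*L) - 1 = L*(L**2 - 8 - 2*L + 4*L) - 1 = L*(-8 + L**2 + 2*L) - 1 = -1 + L*(-8 + L**2 + 2*L))
(c(3, 11) - 1*(-58))*(-113) = ((-1 + 11*(-8 + 11**2 + 2*11)) - 1*(-58))*(-113) = ((-1 + 11*(-8 + 121 + 22)) + 58)*(-113) = ((-1 + 11*135) + 58)*(-113) = ((-1 + 1485) + 58)*(-113) = (1484 + 58)*(-113) = 1542*(-113) = -174246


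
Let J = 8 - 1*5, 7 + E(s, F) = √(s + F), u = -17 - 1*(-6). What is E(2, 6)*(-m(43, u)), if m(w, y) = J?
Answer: 21 - 6*√2 ≈ 12.515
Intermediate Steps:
u = -11 (u = -17 + 6 = -11)
E(s, F) = -7 + √(F + s) (E(s, F) = -7 + √(s + F) = -7 + √(F + s))
J = 3 (J = 8 - 5 = 3)
m(w, y) = 3
E(2, 6)*(-m(43, u)) = (-7 + √(6 + 2))*(-1*3) = (-7 + √8)*(-3) = (-7 + 2*√2)*(-3) = 21 - 6*√2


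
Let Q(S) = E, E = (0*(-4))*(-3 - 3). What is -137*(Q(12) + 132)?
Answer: -18084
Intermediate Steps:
E = 0 (E = 0*(-6) = 0)
Q(S) = 0
-137*(Q(12) + 132) = -137*(0 + 132) = -137*132 = -18084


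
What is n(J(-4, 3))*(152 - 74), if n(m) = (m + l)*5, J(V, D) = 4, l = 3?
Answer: 2730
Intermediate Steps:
n(m) = 15 + 5*m (n(m) = (m + 3)*5 = (3 + m)*5 = 15 + 5*m)
n(J(-4, 3))*(152 - 74) = (15 + 5*4)*(152 - 74) = (15 + 20)*78 = 35*78 = 2730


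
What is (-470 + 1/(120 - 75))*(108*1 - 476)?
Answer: 7782832/45 ≈ 1.7295e+5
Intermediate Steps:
(-470 + 1/(120 - 75))*(108*1 - 476) = (-470 + 1/45)*(108 - 476) = (-470 + 1/45)*(-368) = -21149/45*(-368) = 7782832/45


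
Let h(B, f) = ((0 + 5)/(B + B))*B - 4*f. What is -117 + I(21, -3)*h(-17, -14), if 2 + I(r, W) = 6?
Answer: 117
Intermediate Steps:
I(r, W) = 4 (I(r, W) = -2 + 6 = 4)
h(B, f) = 5/2 - 4*f (h(B, f) = (5/((2*B)))*B - 4*f = (5*(1/(2*B)))*B - 4*f = (5/(2*B))*B - 4*f = 5/2 - 4*f)
-117 + I(21, -3)*h(-17, -14) = -117 + 4*(5/2 - 4*(-14)) = -117 + 4*(5/2 + 56) = -117 + 4*(117/2) = -117 + 234 = 117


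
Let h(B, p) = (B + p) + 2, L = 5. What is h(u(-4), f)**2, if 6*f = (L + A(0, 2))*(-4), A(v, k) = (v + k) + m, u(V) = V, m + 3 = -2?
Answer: 100/9 ≈ 11.111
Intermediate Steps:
m = -5 (m = -3 - 2 = -5)
A(v, k) = -5 + k + v (A(v, k) = (v + k) - 5 = (k + v) - 5 = -5 + k + v)
f = -4/3 (f = ((5 + (-5 + 2 + 0))*(-4))/6 = ((5 - 3)*(-4))/6 = (2*(-4))/6 = (1/6)*(-8) = -4/3 ≈ -1.3333)
h(B, p) = 2 + B + p
h(u(-4), f)**2 = (2 - 4 - 4/3)**2 = (-10/3)**2 = 100/9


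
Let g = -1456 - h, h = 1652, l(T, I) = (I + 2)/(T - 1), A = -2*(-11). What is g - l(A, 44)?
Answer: -65314/21 ≈ -3110.2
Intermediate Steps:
A = 22
l(T, I) = (2 + I)/(-1 + T)
g = -3108 (g = -1456 - 1*1652 = -1456 - 1652 = -3108)
g - l(A, 44) = -3108 - (2 + 44)/(-1 + 22) = -3108 - 46/21 = -65314/21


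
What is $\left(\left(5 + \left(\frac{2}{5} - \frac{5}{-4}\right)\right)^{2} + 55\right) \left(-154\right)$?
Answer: $- \frac{3056053}{200} \approx -15280.0$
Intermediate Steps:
$\left(\left(5 + \left(\frac{2}{5} - \frac{5}{-4}\right)\right)^{2} + 55\right) \left(-154\right) = \left(\left(5 + \left(2 \cdot \frac{1}{5} - - \frac{5}{4}\right)\right)^{2} + 55\right) \left(-154\right) = \left(\left(5 + \left(\frac{2}{5} + \frac{5}{4}\right)\right)^{2} + 55\right) \left(-154\right) = \left(\left(5 + \frac{33}{20}\right)^{2} + 55\right) \left(-154\right) = \left(\left(\frac{133}{20}\right)^{2} + 55\right) \left(-154\right) = \left(\frac{17689}{400} + 55\right) \left(-154\right) = \frac{39689}{400} \left(-154\right) = - \frac{3056053}{200}$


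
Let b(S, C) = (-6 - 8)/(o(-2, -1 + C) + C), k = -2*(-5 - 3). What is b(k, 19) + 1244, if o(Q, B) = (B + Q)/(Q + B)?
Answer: 12433/10 ≈ 1243.3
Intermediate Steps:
o(Q, B) = 1 (o(Q, B) = (B + Q)/(B + Q) = 1)
k = 16 (k = -2*(-8) = 16)
b(S, C) = -14/(1 + C) (b(S, C) = (-6 - 8)/(1 + C) = -14/(1 + C))
b(k, 19) + 1244 = -14/(1 + 19) + 1244 = -14/20 + 1244 = -14*1/20 + 1244 = -7/10 + 1244 = 12433/10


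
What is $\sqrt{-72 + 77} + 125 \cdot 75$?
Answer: $9375 + \sqrt{5} \approx 9377.2$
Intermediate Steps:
$\sqrt{-72 + 77} + 125 \cdot 75 = \sqrt{5} + 9375 = 9375 + \sqrt{5}$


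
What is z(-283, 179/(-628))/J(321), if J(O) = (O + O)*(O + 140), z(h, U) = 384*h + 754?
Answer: -53959/147981 ≈ -0.36463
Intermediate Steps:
z(h, U) = 754 + 384*h
J(O) = 2*O*(140 + O) (J(O) = (2*O)*(140 + O) = 2*O*(140 + O))
z(-283, 179/(-628))/J(321) = (754 + 384*(-283))/((2*321*(140 + 321))) = (754 - 108672)/((2*321*461)) = -107918/295962 = -107918*1/295962 = -53959/147981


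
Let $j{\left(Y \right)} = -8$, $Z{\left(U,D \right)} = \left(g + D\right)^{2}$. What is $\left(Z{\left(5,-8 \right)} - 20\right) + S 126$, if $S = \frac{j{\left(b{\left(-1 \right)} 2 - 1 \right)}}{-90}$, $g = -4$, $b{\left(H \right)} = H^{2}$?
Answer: $\frac{676}{5} \approx 135.2$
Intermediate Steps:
$Z{\left(U,D \right)} = \left(-4 + D\right)^{2}$
$S = \frac{4}{45}$ ($S = - \frac{8}{-90} = \left(-8\right) \left(- \frac{1}{90}\right) = \frac{4}{45} \approx 0.088889$)
$\left(Z{\left(5,-8 \right)} - 20\right) + S 126 = \left(\left(-4 - 8\right)^{2} - 20\right) + \frac{4}{45} \cdot 126 = \left(\left(-12\right)^{2} - 20\right) + \frac{56}{5} = \left(144 - 20\right) + \frac{56}{5} = 124 + \frac{56}{5} = \frac{676}{5}$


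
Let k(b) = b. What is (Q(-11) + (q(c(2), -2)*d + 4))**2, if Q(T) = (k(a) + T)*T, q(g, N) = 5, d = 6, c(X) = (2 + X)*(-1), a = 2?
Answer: 17689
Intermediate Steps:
c(X) = -2 - X
Q(T) = T*(2 + T) (Q(T) = (2 + T)*T = T*(2 + T))
(Q(-11) + (q(c(2), -2)*d + 4))**2 = (-11*(2 - 11) + (5*6 + 4))**2 = (-11*(-9) + (30 + 4))**2 = (99 + 34)**2 = 133**2 = 17689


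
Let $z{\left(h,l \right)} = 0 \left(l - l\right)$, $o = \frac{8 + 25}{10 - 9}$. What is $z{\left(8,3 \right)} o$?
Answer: $0$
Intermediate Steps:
$o = 33$ ($o = \frac{33}{1} = 33 \cdot 1 = 33$)
$z{\left(h,l \right)} = 0$ ($z{\left(h,l \right)} = 0 \cdot 0 = 0$)
$z{\left(8,3 \right)} o = 0 \cdot 33 = 0$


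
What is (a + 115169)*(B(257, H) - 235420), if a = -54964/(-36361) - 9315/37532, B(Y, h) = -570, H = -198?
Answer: -1426586595034181415/52488502 ≈ -2.7179e+10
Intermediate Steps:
a = 132631241/104977004 (a = -54964*(-1/36361) - 9315*1/37532 = 4228/2797 - 9315/37532 = 132631241/104977004 ≈ 1.2634)
(a + 115169)*(B(257, H) - 235420) = (132631241/104977004 + 115169)*(-570 - 235420) = (12090229204917/104977004)*(-235990) = -1426586595034181415/52488502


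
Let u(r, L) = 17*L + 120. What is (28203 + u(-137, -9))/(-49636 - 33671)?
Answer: -9390/27769 ≈ -0.33815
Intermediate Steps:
u(r, L) = 120 + 17*L
(28203 + u(-137, -9))/(-49636 - 33671) = (28203 + (120 + 17*(-9)))/(-49636 - 33671) = (28203 + (120 - 153))/(-83307) = (28203 - 33)*(-1/83307) = 28170*(-1/83307) = -9390/27769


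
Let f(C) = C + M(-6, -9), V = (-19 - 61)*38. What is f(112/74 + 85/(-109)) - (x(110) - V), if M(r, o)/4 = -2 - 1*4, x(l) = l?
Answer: -12797783/4033 ≈ -3173.3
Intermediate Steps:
V = -3040 (V = -80*38 = -3040)
M(r, o) = -24 (M(r, o) = 4*(-2 - 1*4) = 4*(-2 - 4) = 4*(-6) = -24)
f(C) = -24 + C (f(C) = C - 24 = -24 + C)
f(112/74 + 85/(-109)) - (x(110) - V) = (-24 + (112/74 + 85/(-109))) - (110 - 1*(-3040)) = (-24 + (112*(1/74) + 85*(-1/109))) - (110 + 3040) = (-24 + (56/37 - 85/109)) - 1*3150 = (-24 + 2959/4033) - 3150 = -93833/4033 - 3150 = -12797783/4033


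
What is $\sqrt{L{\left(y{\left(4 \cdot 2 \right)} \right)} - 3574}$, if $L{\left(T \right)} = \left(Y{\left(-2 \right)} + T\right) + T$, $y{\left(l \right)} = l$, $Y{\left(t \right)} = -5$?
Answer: $i \sqrt{3563} \approx 59.691 i$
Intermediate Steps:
$L{\left(T \right)} = -5 + 2 T$ ($L{\left(T \right)} = \left(-5 + T\right) + T = -5 + 2 T$)
$\sqrt{L{\left(y{\left(4 \cdot 2 \right)} \right)} - 3574} = \sqrt{\left(-5 + 2 \cdot 4 \cdot 2\right) - 3574} = \sqrt{\left(-5 + 2 \cdot 8\right) - 3574} = \sqrt{\left(-5 + 16\right) - 3574} = \sqrt{11 - 3574} = \sqrt{-3563} = i \sqrt{3563}$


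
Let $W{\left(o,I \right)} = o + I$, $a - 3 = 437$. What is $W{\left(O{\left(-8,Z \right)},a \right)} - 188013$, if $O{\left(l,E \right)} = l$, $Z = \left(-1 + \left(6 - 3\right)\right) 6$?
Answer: $-187581$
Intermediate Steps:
$a = 440$ ($a = 3 + 437 = 440$)
$Z = 12$ ($Z = \left(-1 + 3\right) 6 = 2 \cdot 6 = 12$)
$W{\left(o,I \right)} = I + o$
$W{\left(O{\left(-8,Z \right)},a \right)} - 188013 = \left(440 - 8\right) - 188013 = 432 - 188013 = -187581$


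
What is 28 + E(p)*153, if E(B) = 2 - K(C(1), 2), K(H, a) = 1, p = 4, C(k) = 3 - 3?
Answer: 181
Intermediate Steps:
C(k) = 0
E(B) = 1 (E(B) = 2 - 1*1 = 2 - 1 = 1)
28 + E(p)*153 = 28 + 1*153 = 28 + 153 = 181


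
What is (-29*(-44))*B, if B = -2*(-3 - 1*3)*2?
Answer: 30624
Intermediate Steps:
B = 24 (B = -2*(-3 - 3)*2 = -2*(-6)*2 = 12*2 = 24)
(-29*(-44))*B = -29*(-44)*24 = 1276*24 = 30624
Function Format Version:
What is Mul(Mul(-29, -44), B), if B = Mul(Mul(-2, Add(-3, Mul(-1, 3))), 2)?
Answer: 30624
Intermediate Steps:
B = 24 (B = Mul(Mul(-2, Add(-3, -3)), 2) = Mul(Mul(-2, -6), 2) = Mul(12, 2) = 24)
Mul(Mul(-29, -44), B) = Mul(Mul(-29, -44), 24) = Mul(1276, 24) = 30624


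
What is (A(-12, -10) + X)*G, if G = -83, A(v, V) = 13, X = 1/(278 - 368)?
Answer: -97027/90 ≈ -1078.1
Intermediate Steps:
X = -1/90 (X = 1/(-90) = -1/90 ≈ -0.011111)
(A(-12, -10) + X)*G = (13 - 1/90)*(-83) = (1169/90)*(-83) = -97027/90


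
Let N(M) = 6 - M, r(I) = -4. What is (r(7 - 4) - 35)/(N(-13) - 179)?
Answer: 39/160 ≈ 0.24375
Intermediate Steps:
(r(7 - 4) - 35)/(N(-13) - 179) = (-4 - 35)/((6 - 1*(-13)) - 179) = -39/((6 + 13) - 179) = -39/(19 - 179) = -39/(-160) = -39*(-1/160) = 39/160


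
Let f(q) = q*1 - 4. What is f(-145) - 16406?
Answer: -16555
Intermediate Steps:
f(q) = -4 + q (f(q) = q - 4 = -4 + q)
f(-145) - 16406 = (-4 - 145) - 16406 = -149 - 16406 = -16555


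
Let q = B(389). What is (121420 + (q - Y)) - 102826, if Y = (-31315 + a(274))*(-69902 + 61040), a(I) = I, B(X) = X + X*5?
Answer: -275064414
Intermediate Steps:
B(X) = 6*X (B(X) = X + 5*X = 6*X)
q = 2334 (q = 6*389 = 2334)
Y = 275085342 (Y = (-31315 + 274)*(-69902 + 61040) = -31041*(-8862) = 275085342)
(121420 + (q - Y)) - 102826 = (121420 + (2334 - 1*275085342)) - 102826 = (121420 + (2334 - 275085342)) - 102826 = (121420 - 275083008) - 102826 = -274961588 - 102826 = -275064414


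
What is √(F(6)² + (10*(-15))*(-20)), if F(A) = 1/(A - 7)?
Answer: √3001 ≈ 54.781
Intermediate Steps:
F(A) = 1/(-7 + A)
√(F(6)² + (10*(-15))*(-20)) = √((1/(-7 + 6))² + (10*(-15))*(-20)) = √((1/(-1))² - 150*(-20)) = √((-1)² + 3000) = √(1 + 3000) = √3001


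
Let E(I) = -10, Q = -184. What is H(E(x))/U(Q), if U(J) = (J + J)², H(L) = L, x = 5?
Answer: -5/67712 ≈ -7.3842e-5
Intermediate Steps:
U(J) = 4*J² (U(J) = (2*J)² = 4*J²)
H(E(x))/U(Q) = -10/(4*(-184)²) = -10/(4*33856) = -10/135424 = -10*1/135424 = -5/67712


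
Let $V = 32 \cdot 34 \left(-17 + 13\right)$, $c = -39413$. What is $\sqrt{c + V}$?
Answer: $i \sqrt{43765} \approx 209.2 i$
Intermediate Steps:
$V = -4352$ ($V = 1088 \left(-4\right) = -4352$)
$\sqrt{c + V} = \sqrt{-39413 - 4352} = \sqrt{-43765} = i \sqrt{43765}$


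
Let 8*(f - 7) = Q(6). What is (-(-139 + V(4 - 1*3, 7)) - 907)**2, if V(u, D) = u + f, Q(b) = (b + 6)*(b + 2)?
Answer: 620944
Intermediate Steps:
Q(b) = (2 + b)*(6 + b) (Q(b) = (6 + b)*(2 + b) = (2 + b)*(6 + b))
f = 19 (f = 7 + (12 + 6**2 + 8*6)/8 = 7 + (12 + 36 + 48)/8 = 7 + (1/8)*96 = 7 + 12 = 19)
V(u, D) = 19 + u (V(u, D) = u + 19 = 19 + u)
(-(-139 + V(4 - 1*3, 7)) - 907)**2 = (-(-139 + (19 + (4 - 1*3))) - 907)**2 = (-(-139 + (19 + (4 - 3))) - 907)**2 = (-(-139 + (19 + 1)) - 907)**2 = (-(-139 + 20) - 907)**2 = (-1*(-119) - 907)**2 = (119 - 907)**2 = (-788)**2 = 620944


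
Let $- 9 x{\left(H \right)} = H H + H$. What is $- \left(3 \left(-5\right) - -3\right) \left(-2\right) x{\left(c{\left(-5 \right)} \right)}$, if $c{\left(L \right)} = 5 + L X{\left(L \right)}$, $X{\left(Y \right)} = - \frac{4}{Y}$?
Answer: $\frac{16}{3} \approx 5.3333$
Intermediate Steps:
$c{\left(L \right)} = 1$ ($c{\left(L \right)} = 5 + L \left(- \frac{4}{L}\right) = 5 - 4 = 1$)
$x{\left(H \right)} = - \frac{H}{9} - \frac{H^{2}}{9}$ ($x{\left(H \right)} = - \frac{H H + H}{9} = - \frac{H^{2} + H}{9} = - \frac{H + H^{2}}{9} = - \frac{H}{9} - \frac{H^{2}}{9}$)
$- \left(3 \left(-5\right) - -3\right) \left(-2\right) x{\left(c{\left(-5 \right)} \right)} = - \left(3 \left(-5\right) - -3\right) \left(-2\right) \left(\left(- \frac{1}{9}\right) 1 \left(1 + 1\right)\right) = - \left(-15 + 3\right) \left(-2\right) \left(\left(- \frac{1}{9}\right) 1 \cdot 2\right) = - \frac{\left(-12\right) \left(-2\right) \left(-2\right)}{9} = - \frac{24 \left(-2\right)}{9} = \left(-1\right) \left(- \frac{16}{3}\right) = \frac{16}{3}$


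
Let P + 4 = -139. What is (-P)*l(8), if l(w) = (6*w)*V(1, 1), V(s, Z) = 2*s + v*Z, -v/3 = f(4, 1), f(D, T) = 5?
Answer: -89232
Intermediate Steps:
P = -143 (P = -4 - 139 = -143)
v = -15 (v = -3*5 = -15)
V(s, Z) = -15*Z + 2*s (V(s, Z) = 2*s - 15*Z = -15*Z + 2*s)
l(w) = -78*w (l(w) = (6*w)*(-15*1 + 2*1) = (6*w)*(-15 + 2) = (6*w)*(-13) = -78*w)
(-P)*l(8) = (-1*(-143))*(-78*8) = 143*(-624) = -89232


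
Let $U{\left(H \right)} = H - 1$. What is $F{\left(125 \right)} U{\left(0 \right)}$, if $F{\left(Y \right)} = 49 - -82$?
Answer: $-131$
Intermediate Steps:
$U{\left(H \right)} = -1 + H$ ($U{\left(H \right)} = H - 1 = -1 + H$)
$F{\left(Y \right)} = 131$ ($F{\left(Y \right)} = 49 + 82 = 131$)
$F{\left(125 \right)} U{\left(0 \right)} = 131 \left(-1 + 0\right) = 131 \left(-1\right) = -131$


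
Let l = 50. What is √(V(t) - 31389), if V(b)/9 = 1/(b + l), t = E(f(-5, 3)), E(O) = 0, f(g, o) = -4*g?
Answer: I*√3138882/10 ≈ 177.17*I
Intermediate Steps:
t = 0
V(b) = 9/(50 + b) (V(b) = 9/(b + 50) = 9/(50 + b))
√(V(t) - 31389) = √(9/(50 + 0) - 31389) = √(9/50 - 31389) = √(-1569441/50) = I*√3138882/10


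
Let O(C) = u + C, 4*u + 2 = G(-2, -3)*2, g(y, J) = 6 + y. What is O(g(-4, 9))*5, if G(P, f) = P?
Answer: 5/2 ≈ 2.5000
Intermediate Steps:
u = -3/2 (u = -½ + (-2*2)/4 = -½ + (¼)*(-4) = -½ - 1 = -3/2 ≈ -1.5000)
O(C) = -3/2 + C
O(g(-4, 9))*5 = (-3/2 + (6 - 4))*5 = (-3/2 + 2)*5 = (½)*5 = 5/2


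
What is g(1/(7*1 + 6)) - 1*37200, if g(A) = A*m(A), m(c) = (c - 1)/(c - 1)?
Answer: -483599/13 ≈ -37200.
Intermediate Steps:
m(c) = 1 (m(c) = (-1 + c)/(-1 + c) = 1)
g(A) = A (g(A) = A*1 = A)
g(1/(7*1 + 6)) - 1*37200 = 1/(7*1 + 6) - 1*37200 = 1/(7 + 6) - 37200 = 1/13 - 37200 = -483599/13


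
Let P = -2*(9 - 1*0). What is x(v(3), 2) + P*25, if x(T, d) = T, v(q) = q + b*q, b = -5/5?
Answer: -450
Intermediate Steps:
b = -1 (b = -5*⅕ = -1)
v(q) = 0 (v(q) = q - q = 0)
P = -18 (P = -2*(9 + 0) = -2*9 = -18)
x(v(3), 2) + P*25 = 0 - 18*25 = 0 - 450 = -450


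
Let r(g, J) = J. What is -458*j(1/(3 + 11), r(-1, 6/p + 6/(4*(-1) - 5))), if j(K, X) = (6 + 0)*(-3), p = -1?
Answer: 8244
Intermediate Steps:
j(K, X) = -18 (j(K, X) = 6*(-3) = -18)
-458*j(1/(3 + 11), r(-1, 6/p + 6/(4*(-1) - 5))) = -458*(-18) = 8244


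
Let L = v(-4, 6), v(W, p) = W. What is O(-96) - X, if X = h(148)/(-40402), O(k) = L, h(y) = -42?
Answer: -80825/20201 ≈ -4.0010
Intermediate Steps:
L = -4
O(k) = -4
X = 21/20201 (X = -42/(-40402) = -42*(-1/40402) = 21/20201 ≈ 0.0010396)
O(-96) - X = -4 - 1*21/20201 = -4 - 21/20201 = -80825/20201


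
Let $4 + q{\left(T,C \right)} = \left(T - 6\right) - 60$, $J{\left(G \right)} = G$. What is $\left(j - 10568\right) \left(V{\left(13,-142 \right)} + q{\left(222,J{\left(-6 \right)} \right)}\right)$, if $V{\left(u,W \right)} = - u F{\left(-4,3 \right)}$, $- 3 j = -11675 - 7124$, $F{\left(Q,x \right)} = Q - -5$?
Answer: $- \frac{1793795}{3} \approx -5.9793 \cdot 10^{5}$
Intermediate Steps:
$q{\left(T,C \right)} = -70 + T$ ($q{\left(T,C \right)} = -4 + \left(\left(T - 6\right) - 60\right) = -4 + \left(\left(-6 + T\right) - 60\right) = -4 + \left(-66 + T\right) = -70 + T$)
$F{\left(Q,x \right)} = 5 + Q$ ($F{\left(Q,x \right)} = Q + 5 = 5 + Q$)
$j = \frac{18799}{3}$ ($j = - \frac{-11675 - 7124}{3} = \left(- \frac{1}{3}\right) \left(-18799\right) = \frac{18799}{3} \approx 6266.3$)
$V{\left(u,W \right)} = - u$ ($V{\left(u,W \right)} = - u \left(5 - 4\right) = - u 1 = - u$)
$\left(j - 10568\right) \left(V{\left(13,-142 \right)} + q{\left(222,J{\left(-6 \right)} \right)}\right) = \left(\frac{18799}{3} - 10568\right) \left(\left(-1\right) 13 + \left(-70 + 222\right)\right) = - \frac{12905 \left(-13 + 152\right)}{3} = \left(- \frac{12905}{3}\right) 139 = - \frac{1793795}{3}$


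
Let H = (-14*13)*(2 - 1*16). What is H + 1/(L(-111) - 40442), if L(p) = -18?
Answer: 103092079/40460 ≈ 2548.0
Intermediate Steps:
H = 2548 (H = -182*(2 - 16) = -182*(-14) = 2548)
H + 1/(L(-111) - 40442) = 2548 + 1/(-18 - 40442) = 2548 + 1/(-40460) = 2548 - 1/40460 = 103092079/40460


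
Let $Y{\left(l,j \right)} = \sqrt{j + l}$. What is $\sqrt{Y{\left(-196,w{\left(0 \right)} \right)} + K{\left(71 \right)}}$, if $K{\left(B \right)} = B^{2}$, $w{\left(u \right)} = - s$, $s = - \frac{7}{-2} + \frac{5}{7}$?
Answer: $\frac{\sqrt{988036 + 14 i \sqrt{39242}}}{14} \approx 71.0 + 0.099646 i$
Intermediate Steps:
$s = \frac{59}{14}$ ($s = \left(-7\right) \left(- \frac{1}{2}\right) + 5 \cdot \frac{1}{7} = \frac{7}{2} + \frac{5}{7} = \frac{59}{14} \approx 4.2143$)
$w{\left(u \right)} = - \frac{59}{14}$ ($w{\left(u \right)} = \left(-1\right) \frac{59}{14} = - \frac{59}{14}$)
$\sqrt{Y{\left(-196,w{\left(0 \right)} \right)} + K{\left(71 \right)}} = \sqrt{\sqrt{- \frac{59}{14} - 196} + 71^{2}} = \sqrt{\sqrt{- \frac{2803}{14}} + 5041} = \sqrt{\frac{i \sqrt{39242}}{14} + 5041} = \sqrt{5041 + \frac{i \sqrt{39242}}{14}}$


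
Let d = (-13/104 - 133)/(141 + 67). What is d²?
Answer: 1134225/2768896 ≈ 0.40963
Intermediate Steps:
d = -1065/1664 (d = (-13*1/104 - 133)/208 = (-⅛ - 133)*(1/208) = -1065/8*1/208 = -1065/1664 ≈ -0.64002)
d² = (-1065/1664)² = 1134225/2768896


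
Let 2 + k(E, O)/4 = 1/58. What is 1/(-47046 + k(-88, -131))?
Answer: -29/1364564 ≈ -2.1252e-5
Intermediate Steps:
k(E, O) = -230/29 (k(E, O) = -8 + 4/58 = -8 + 4*(1/58) = -8 + 2/29 = -230/29)
1/(-47046 + k(-88, -131)) = 1/(-47046 - 230/29) = 1/(-1364564/29) = -29/1364564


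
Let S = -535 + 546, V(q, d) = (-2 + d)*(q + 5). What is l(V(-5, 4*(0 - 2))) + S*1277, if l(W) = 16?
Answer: 14063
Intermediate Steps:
V(q, d) = (-2 + d)*(5 + q)
S = 11
l(V(-5, 4*(0 - 2))) + S*1277 = 16 + 11*1277 = 16 + 14047 = 14063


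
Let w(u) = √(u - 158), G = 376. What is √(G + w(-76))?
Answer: √(376 + 3*I*√26) ≈ 19.395 + 0.3944*I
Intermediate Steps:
w(u) = √(-158 + u)
√(G + w(-76)) = √(376 + √(-158 - 76)) = √(376 + √(-234)) = √(376 + 3*I*√26)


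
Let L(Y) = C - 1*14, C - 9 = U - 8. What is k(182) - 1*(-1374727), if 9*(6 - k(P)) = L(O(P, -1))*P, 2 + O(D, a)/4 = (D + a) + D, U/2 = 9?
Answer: 12371687/9 ≈ 1.3746e+6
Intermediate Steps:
U = 18 (U = 2*9 = 18)
O(D, a) = -8 + 4*a + 8*D (O(D, a) = -8 + 4*((D + a) + D) = -8 + 4*(a + 2*D) = -8 + (4*a + 8*D) = -8 + 4*a + 8*D)
C = 19 (C = 9 + (18 - 8) = 9 + 10 = 19)
L(Y) = 5 (L(Y) = 19 - 1*14 = 19 - 14 = 5)
k(P) = 6 - 5*P/9
k(182) - 1*(-1374727) = (6 - 5/9*182) - 1*(-1374727) = (6 - 910/9) + 1374727 = -856/9 + 1374727 = 12371687/9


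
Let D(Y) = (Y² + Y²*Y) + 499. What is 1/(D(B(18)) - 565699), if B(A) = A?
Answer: -1/559044 ≈ -1.7888e-6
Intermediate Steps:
D(Y) = 499 + Y² + Y³ (D(Y) = (Y² + Y³) + 499 = 499 + Y² + Y³)
1/(D(B(18)) - 565699) = 1/((499 + 18² + 18³) - 565699) = 1/((499 + 324 + 5832) - 565699) = 1/(6655 - 565699) = 1/(-559044) = -1/559044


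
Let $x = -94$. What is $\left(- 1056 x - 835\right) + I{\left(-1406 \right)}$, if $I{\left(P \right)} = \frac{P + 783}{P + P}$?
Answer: $\frac{276782971}{2812} \approx 98429.0$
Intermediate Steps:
$I{\left(P \right)} = \frac{783 + P}{2 P}$
$\left(- 1056 x - 835\right) + I{\left(-1406 \right)} = \left(\left(-1056\right) \left(-94\right) - 835\right) + \frac{783 - 1406}{2 \left(-1406\right)} = \left(99264 - 835\right) + \frac{1}{2} \left(- \frac{1}{1406}\right) \left(-623\right) = 98429 + \frac{623}{2812} = \frac{276782971}{2812}$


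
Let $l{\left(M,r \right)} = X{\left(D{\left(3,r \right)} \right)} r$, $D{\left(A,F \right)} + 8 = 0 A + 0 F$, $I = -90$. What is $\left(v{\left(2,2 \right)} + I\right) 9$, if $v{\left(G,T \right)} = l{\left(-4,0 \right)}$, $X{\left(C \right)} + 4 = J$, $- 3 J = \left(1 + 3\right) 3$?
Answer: $-810$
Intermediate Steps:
$J = -4$ ($J = - \frac{\left(1 + 3\right) 3}{3} = - \frac{4 \cdot 3}{3} = \left(- \frac{1}{3}\right) 12 = -4$)
$D{\left(A,F \right)} = -8$ ($D{\left(A,F \right)} = -8 + \left(0 A + 0 F\right) = -8 + \left(0 + 0\right) = -8 + 0 = -8$)
$X{\left(C \right)} = -8$ ($X{\left(C \right)} = -4 - 4 = -8$)
$l{\left(M,r \right)} = - 8 r$
$v{\left(G,T \right)} = 0$ ($v{\left(G,T \right)} = \left(-8\right) 0 = 0$)
$\left(v{\left(2,2 \right)} + I\right) 9 = \left(0 - 90\right) 9 = \left(-90\right) 9 = -810$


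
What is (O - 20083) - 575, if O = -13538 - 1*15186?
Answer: -49382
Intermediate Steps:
O = -28724 (O = -13538 - 15186 = -28724)
(O - 20083) - 575 = (-28724 - 20083) - 575 = -48807 - 575 = -49382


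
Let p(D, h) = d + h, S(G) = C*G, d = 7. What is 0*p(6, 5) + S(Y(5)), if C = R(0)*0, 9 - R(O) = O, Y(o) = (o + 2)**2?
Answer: 0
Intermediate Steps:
Y(o) = (2 + o)**2
R(O) = 9 - O
C = 0 (C = (9 - 1*0)*0 = (9 + 0)*0 = 9*0 = 0)
S(G) = 0 (S(G) = 0*G = 0)
p(D, h) = 7 + h
0*p(6, 5) + S(Y(5)) = 0*(7 + 5) + 0 = 0*12 + 0 = 0 + 0 = 0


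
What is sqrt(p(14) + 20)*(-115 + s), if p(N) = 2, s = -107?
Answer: -222*sqrt(22) ≈ -1041.3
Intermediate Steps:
sqrt(p(14) + 20)*(-115 + s) = sqrt(2 + 20)*(-115 - 107) = sqrt(22)*(-222) = -222*sqrt(22)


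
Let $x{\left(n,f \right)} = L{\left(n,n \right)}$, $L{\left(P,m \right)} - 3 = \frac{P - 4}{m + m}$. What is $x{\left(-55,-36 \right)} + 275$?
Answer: $\frac{30639}{110} \approx 278.54$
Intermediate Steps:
$L{\left(P,m \right)} = 3 + \frac{-4 + P}{2 m}$ ($L{\left(P,m \right)} = 3 + \frac{P - 4}{m + m} = 3 + \frac{-4 + P}{2 m}$)
$x{\left(n,f \right)} = \frac{-4 + 7 n}{2 n}$ ($x{\left(n,f \right)} = \frac{-4 + n + 6 n}{2 n} = \frac{-4 + 7 n}{2 n}$)
$x{\left(-55,-36 \right)} + 275 = \left(\frac{7}{2} - \frac{2}{-55}\right) + 275 = \left(\frac{7}{2} - - \frac{2}{55}\right) + 275 = \left(\frac{7}{2} + \frac{2}{55}\right) + 275 = \frac{389}{110} + 275 = \frac{30639}{110}$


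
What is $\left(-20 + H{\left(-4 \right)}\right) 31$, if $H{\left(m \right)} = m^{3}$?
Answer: $-2604$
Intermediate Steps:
$\left(-20 + H{\left(-4 \right)}\right) 31 = \left(-20 + \left(-4\right)^{3}\right) 31 = \left(-20 - 64\right) 31 = \left(-84\right) 31 = -2604$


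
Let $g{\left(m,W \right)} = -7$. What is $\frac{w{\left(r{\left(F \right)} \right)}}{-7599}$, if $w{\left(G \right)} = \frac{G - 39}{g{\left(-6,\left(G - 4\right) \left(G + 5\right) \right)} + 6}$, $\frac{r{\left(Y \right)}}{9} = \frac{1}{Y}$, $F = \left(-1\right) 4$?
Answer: $- \frac{55}{10132} \approx -0.0054283$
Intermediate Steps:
$F = -4$
$r{\left(Y \right)} = \frac{9}{Y}$
$w{\left(G \right)} = 39 - G$ ($w{\left(G \right)} = \frac{G - 39}{-7 + 6} = \frac{-39 + G}{-1} = \left(-39 + G\right) \left(-1\right) = 39 - G$)
$\frac{w{\left(r{\left(F \right)} \right)}}{-7599} = \frac{39 - \frac{9}{-4}}{-7599} = \left(39 - 9 \left(- \frac{1}{4}\right)\right) \left(- \frac{1}{7599}\right) = \left(39 - - \frac{9}{4}\right) \left(- \frac{1}{7599}\right) = \left(39 + \frac{9}{4}\right) \left(- \frac{1}{7599}\right) = \frac{165}{4} \left(- \frac{1}{7599}\right) = - \frac{55}{10132}$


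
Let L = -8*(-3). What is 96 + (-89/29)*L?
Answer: 648/29 ≈ 22.345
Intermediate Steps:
L = 24
96 + (-89/29)*L = 96 - 89/29*24 = 96 - 2136/29 = 648/29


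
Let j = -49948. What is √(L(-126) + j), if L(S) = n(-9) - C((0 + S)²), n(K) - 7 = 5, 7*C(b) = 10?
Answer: I*√2446934/7 ≈ 223.47*I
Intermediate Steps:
C(b) = 10/7 (C(b) = (⅐)*10 = 10/7)
n(K) = 12 (n(K) = 7 + 5 = 12)
L(S) = 74/7 (L(S) = 12 - 1*10/7 = 12 - 10/7 = 74/7)
√(L(-126) + j) = √(74/7 - 49948) = √(-349562/7) = I*√2446934/7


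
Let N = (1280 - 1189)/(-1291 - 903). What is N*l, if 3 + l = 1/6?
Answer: 1547/13164 ≈ 0.11752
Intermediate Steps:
l = -17/6 (l = -3 + 1/6 = -17/6 ≈ -2.8333)
N = -91/2194 (N = 91/(-2194) = 91*(-1/2194) = -91/2194 ≈ -0.041477)
N*l = -91/2194*(-17/6) = 1547/13164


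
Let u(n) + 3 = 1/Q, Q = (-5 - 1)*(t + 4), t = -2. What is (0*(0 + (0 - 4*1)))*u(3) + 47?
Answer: 47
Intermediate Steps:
Q = -12 (Q = (-5 - 1)*(-2 + 4) = -6*2 = -12)
u(n) = -37/12 (u(n) = -3 + 1/(-12) = -3 - 1/12 = -37/12)
(0*(0 + (0 - 4*1)))*u(3) + 47 = (0*(0 + (0 - 4*1)))*(-37/12) + 47 = (0*(0 + (0 - 4)))*(-37/12) + 47 = (0*(0 - 4))*(-37/12) + 47 = (0*(-4))*(-37/12) + 47 = 0*(-37/12) + 47 = 0 + 47 = 47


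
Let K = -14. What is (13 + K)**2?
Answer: 1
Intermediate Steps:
(13 + K)**2 = (13 - 14)**2 = (-1)**2 = 1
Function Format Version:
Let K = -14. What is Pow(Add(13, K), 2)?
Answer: 1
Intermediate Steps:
Pow(Add(13, K), 2) = Pow(Add(13, -14), 2) = Pow(-1, 2) = 1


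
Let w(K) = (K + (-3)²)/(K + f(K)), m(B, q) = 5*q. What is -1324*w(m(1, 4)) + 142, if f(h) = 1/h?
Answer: -710978/401 ≈ -1773.0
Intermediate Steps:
f(h) = 1/h
w(K) = (9 + K)/(K + 1/K) (w(K) = (K + (-3)²)/(K + 1/K) = (K + 9)/(K + 1/K) = (9 + K)/(K + 1/K))
-1324*w(m(1, 4)) + 142 = -1324*5*4*(9 + 5*4)/(1 + (5*4)²) + 142 = -26480*(9 + 20)/(1 + 20²) + 142 = -26480*29/(1 + 400) + 142 = -26480*29/401 + 142 = -1324*580/401 + 142 = -767920/401 + 142 = -710978/401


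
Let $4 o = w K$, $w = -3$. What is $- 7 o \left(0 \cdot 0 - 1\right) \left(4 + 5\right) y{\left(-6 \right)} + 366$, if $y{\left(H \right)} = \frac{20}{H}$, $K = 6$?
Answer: $1311$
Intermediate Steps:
$o = - \frac{9}{2}$ ($o = \frac{\left(-3\right) 6}{4} = \frac{1}{4} \left(-18\right) = - \frac{9}{2} \approx -4.5$)
$- 7 o \left(0 \cdot 0 - 1\right) \left(4 + 5\right) y{\left(-6 \right)} + 366 = \left(-7\right) \left(- \frac{9}{2}\right) \left(0 \cdot 0 - 1\right) \left(4 + 5\right) \frac{20}{-6} + 366 = \frac{63 \left(0 - 1\right) 9}{2} \cdot 20 \left(- \frac{1}{6}\right) + 366 = \frac{63 \left(\left(-1\right) 9\right)}{2} \left(- \frac{10}{3}\right) + 366 = \frac{63}{2} \left(-9\right) \left(- \frac{10}{3}\right) + 366 = \left(- \frac{567}{2}\right) \left(- \frac{10}{3}\right) + 366 = 945 + 366 = 1311$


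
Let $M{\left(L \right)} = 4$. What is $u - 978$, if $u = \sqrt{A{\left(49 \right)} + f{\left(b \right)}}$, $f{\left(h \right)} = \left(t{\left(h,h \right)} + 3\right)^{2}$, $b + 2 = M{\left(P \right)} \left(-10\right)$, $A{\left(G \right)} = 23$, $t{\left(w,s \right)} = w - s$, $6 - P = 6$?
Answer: $-978 + 4 \sqrt{2} \approx -972.34$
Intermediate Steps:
$P = 0$ ($P = 6 - 6 = 0$)
$b = -42$ ($b = -2 + 4 \left(-10\right) = -2 - 40 = -42$)
$f{\left(h \right)} = 9$ ($f{\left(h \right)} = \left(\left(h - h\right) + 3\right)^{2} = \left(0 + 3\right)^{2} = 3^{2} = 9$)
$u = 4 \sqrt{2}$ ($u = \sqrt{23 + 9} = \sqrt{32} = 4 \sqrt{2} \approx 5.6569$)
$u - 978 = 4 \sqrt{2} - 978 = -978 + 4 \sqrt{2}$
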